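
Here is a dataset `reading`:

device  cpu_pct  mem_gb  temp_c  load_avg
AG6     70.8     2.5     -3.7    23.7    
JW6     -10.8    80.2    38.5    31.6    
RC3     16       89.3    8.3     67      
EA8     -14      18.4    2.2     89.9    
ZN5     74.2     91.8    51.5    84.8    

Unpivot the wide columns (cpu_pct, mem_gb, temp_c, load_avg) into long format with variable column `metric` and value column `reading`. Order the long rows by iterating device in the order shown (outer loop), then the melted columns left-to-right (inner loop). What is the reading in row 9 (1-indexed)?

16

20 rows total (5 × 4). Row 9: index ⌊(9-1)/4⌋ = 2 into device → RC3; (9-1) mod 4 = 0 into the melted columns → cpu_pct.
So row 9 is (RC3, cpu_pct, 16); reading = 16.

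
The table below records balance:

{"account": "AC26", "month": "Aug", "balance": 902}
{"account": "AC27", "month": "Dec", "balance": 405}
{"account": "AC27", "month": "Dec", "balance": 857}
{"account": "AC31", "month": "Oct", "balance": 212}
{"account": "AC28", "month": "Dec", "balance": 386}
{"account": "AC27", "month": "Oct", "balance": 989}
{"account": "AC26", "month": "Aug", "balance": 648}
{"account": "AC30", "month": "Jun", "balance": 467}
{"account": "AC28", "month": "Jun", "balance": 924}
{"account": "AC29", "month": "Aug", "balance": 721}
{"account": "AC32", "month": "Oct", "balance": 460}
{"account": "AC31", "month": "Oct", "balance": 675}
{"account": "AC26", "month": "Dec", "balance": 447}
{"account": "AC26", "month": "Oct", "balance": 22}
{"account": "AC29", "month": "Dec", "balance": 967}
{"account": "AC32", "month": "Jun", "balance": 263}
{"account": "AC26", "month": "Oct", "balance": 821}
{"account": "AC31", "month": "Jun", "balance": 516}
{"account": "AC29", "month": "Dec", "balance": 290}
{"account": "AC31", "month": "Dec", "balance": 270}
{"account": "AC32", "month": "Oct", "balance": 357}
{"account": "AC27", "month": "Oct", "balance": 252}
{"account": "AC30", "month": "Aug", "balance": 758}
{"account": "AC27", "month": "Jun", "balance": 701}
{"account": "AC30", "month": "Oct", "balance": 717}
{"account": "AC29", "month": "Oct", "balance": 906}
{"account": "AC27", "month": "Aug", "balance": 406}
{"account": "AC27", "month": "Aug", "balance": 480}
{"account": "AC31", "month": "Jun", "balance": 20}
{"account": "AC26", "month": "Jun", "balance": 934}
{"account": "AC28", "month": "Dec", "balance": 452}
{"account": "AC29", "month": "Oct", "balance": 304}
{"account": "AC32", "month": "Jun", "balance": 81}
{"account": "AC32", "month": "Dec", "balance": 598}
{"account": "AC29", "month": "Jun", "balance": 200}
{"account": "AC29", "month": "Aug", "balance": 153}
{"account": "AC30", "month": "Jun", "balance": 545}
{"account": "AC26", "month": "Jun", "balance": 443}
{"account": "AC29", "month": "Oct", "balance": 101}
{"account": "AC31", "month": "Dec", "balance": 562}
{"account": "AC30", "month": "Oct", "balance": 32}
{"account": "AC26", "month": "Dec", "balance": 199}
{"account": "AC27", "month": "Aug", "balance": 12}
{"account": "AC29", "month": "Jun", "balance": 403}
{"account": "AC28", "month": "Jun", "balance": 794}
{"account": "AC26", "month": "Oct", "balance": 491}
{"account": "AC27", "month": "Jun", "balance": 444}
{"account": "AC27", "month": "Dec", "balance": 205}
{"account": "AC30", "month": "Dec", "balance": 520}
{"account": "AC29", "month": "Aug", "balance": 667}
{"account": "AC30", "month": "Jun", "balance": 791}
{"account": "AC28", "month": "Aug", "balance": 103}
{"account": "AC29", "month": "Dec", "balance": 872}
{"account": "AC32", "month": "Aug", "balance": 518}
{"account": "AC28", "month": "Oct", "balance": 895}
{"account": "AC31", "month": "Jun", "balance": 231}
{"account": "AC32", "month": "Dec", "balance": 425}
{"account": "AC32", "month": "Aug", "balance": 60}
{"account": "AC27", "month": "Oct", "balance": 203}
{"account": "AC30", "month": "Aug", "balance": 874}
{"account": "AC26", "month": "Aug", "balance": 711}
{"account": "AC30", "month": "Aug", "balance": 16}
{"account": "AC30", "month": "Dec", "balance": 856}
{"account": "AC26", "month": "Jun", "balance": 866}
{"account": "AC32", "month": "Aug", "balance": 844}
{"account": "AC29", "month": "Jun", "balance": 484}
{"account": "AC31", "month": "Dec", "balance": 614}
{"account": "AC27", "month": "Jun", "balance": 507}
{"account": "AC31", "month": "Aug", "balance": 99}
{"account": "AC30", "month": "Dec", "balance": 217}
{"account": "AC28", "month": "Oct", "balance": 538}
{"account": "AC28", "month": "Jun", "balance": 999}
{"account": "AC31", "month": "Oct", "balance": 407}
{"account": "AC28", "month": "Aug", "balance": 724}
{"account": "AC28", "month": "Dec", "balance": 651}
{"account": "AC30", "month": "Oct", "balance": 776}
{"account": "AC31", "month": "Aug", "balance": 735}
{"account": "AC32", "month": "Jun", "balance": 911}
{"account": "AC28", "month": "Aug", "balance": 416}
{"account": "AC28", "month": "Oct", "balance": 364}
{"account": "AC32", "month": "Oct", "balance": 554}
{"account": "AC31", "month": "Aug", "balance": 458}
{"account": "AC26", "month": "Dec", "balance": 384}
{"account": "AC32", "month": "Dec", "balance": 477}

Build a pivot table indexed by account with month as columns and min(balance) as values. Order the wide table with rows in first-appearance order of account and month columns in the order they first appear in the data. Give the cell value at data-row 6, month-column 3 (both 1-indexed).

101

With rows in first-appearance order of account, row 6 is account=AC29. month columns in first-appearance order: Aug, Dec, Oct, Jun; column 3 is Oct.
Long rows with account=AC29, month=Oct: min(906, 304, 101) = 101.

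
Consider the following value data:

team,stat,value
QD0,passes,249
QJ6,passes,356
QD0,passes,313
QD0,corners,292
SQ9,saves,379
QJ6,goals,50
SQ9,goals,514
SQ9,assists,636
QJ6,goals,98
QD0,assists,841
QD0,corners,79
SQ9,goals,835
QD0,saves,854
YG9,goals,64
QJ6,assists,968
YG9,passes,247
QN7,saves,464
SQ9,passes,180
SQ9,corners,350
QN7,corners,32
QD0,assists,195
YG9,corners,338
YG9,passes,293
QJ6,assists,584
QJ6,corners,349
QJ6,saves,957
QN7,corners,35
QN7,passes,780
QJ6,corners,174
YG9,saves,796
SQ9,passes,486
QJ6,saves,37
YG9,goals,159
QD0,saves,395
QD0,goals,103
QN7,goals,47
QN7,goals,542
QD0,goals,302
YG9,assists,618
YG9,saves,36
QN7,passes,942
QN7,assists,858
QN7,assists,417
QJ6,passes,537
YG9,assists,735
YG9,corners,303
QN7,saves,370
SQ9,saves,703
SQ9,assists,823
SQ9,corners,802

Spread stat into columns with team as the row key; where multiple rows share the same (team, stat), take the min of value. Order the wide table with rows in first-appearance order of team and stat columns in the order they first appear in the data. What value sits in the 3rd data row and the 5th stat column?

636

With rows in first-appearance order of team, row 3 is team=SQ9. stat columns in first-appearance order: passes, corners, saves, goals, assists; column 5 is assists.
Long rows with team=SQ9, stat=assists: min(636, 823) = 636.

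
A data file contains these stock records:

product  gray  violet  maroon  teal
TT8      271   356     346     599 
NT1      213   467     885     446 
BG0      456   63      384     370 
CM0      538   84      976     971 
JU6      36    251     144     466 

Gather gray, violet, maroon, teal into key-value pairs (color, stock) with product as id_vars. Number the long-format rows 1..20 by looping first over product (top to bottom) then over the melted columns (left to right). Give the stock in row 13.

538

20 rows total (5 × 4). Row 13: index ⌊(13-1)/4⌋ = 3 into product → CM0; (13-1) mod 4 = 0 into the melted columns → gray.
So row 13 is (CM0, gray, 538); stock = 538.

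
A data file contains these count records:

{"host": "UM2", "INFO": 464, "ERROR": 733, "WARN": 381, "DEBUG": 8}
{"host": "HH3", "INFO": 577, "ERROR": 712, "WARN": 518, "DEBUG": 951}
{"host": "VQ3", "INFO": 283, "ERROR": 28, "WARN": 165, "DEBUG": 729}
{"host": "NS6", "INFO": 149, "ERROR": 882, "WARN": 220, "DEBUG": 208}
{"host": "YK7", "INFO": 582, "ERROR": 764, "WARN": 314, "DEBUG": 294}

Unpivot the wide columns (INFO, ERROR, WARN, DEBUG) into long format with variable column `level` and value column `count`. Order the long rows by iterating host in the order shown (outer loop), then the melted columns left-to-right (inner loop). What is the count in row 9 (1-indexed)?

283

20 rows total (5 × 4). Row 9: index ⌊(9-1)/4⌋ = 2 into host → VQ3; (9-1) mod 4 = 0 into the melted columns → INFO.
So row 9 is (VQ3, INFO, 283); count = 283.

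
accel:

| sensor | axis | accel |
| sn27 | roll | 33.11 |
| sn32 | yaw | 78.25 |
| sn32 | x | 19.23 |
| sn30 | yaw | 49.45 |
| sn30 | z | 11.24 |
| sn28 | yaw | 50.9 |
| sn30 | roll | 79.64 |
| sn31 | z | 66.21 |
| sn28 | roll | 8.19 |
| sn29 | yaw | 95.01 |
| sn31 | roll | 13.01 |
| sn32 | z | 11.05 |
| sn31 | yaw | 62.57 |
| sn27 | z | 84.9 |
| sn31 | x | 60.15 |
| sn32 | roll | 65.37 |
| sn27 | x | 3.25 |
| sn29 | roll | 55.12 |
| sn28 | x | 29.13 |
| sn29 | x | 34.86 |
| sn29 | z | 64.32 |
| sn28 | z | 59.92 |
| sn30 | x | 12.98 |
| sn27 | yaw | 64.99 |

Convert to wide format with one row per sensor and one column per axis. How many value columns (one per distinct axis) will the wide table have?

4

4 distinct axis values: x, roll, z, yaw.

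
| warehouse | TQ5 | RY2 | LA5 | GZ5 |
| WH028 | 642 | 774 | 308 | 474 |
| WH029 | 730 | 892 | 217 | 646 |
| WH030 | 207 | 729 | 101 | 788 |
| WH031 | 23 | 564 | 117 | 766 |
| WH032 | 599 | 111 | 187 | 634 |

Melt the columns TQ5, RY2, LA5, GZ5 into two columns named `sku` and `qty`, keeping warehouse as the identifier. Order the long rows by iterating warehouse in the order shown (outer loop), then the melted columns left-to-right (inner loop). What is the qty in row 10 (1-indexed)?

729

20 rows total (5 × 4). Row 10: index ⌊(10-1)/4⌋ = 2 into warehouse → WH030; (10-1) mod 4 = 1 into the melted columns → RY2.
So row 10 is (WH030, RY2, 729); qty = 729.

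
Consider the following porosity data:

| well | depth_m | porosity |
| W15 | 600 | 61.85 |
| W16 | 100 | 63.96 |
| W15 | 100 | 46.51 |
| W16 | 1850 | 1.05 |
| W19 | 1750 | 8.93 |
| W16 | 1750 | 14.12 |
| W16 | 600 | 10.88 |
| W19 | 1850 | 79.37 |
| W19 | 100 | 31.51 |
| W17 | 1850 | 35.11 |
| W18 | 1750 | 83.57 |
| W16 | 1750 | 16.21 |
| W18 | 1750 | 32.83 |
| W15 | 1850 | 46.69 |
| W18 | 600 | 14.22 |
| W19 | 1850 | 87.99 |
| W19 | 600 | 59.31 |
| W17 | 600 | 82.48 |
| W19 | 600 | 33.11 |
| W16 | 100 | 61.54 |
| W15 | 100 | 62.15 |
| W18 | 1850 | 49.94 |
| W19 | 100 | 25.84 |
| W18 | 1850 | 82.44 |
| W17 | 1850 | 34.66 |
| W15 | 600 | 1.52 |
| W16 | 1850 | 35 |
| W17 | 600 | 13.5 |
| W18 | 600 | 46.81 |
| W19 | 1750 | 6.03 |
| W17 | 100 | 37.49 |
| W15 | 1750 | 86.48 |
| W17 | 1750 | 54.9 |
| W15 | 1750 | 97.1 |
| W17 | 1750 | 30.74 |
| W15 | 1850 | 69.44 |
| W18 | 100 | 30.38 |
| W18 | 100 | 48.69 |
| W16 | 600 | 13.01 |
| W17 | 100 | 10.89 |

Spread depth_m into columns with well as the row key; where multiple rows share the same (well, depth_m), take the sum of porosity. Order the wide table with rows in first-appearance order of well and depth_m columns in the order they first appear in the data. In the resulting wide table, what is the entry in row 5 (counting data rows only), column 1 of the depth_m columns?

With rows in first-appearance order of well, row 5 is well=W18. depth_m columns in first-appearance order: 600, 100, 1850, 1750; column 1 is 600.
Long rows with well=W18, depth_m=600: 14.22 + 46.81 = 61.03.

61.03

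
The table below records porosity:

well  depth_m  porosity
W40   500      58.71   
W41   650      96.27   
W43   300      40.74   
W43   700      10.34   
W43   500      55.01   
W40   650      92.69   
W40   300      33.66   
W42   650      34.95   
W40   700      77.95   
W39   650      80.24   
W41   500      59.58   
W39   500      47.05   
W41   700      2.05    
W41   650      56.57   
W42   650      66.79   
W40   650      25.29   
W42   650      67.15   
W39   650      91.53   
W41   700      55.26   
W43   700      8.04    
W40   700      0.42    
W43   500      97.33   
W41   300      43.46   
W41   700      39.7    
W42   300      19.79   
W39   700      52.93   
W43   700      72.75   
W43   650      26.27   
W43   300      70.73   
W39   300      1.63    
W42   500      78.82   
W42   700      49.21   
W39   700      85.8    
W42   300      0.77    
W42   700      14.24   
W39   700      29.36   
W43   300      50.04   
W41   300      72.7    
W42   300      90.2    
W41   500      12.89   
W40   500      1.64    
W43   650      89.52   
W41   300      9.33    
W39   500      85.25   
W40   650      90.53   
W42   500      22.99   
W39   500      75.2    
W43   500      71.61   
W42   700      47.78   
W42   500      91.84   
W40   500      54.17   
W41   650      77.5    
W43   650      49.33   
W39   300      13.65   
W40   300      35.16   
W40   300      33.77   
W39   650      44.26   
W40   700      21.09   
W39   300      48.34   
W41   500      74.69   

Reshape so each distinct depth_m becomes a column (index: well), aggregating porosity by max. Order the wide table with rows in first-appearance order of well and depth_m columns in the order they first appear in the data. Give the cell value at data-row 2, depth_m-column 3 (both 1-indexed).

With rows in first-appearance order of well, row 2 is well=W41. depth_m columns in first-appearance order: 500, 650, 300, 700; column 3 is 300.
Long rows with well=W41, depth_m=300: max(43.46, 72.7, 9.33) = 72.7.

72.7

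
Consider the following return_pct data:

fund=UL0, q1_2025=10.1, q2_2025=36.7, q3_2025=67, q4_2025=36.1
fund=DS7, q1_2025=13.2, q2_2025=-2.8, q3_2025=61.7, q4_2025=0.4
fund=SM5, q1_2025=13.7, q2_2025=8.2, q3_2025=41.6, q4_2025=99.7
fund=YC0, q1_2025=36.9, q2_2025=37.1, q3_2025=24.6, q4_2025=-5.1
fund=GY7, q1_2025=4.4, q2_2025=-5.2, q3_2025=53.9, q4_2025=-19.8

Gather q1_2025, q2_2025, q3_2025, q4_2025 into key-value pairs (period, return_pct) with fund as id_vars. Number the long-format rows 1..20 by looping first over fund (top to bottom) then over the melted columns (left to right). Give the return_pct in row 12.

20 rows total (5 × 4). Row 12: index ⌊(12-1)/4⌋ = 2 into fund → SM5; (12-1) mod 4 = 3 into the melted columns → q4_2025.
So row 12 is (SM5, q4_2025, 99.7); return_pct = 99.7.

99.7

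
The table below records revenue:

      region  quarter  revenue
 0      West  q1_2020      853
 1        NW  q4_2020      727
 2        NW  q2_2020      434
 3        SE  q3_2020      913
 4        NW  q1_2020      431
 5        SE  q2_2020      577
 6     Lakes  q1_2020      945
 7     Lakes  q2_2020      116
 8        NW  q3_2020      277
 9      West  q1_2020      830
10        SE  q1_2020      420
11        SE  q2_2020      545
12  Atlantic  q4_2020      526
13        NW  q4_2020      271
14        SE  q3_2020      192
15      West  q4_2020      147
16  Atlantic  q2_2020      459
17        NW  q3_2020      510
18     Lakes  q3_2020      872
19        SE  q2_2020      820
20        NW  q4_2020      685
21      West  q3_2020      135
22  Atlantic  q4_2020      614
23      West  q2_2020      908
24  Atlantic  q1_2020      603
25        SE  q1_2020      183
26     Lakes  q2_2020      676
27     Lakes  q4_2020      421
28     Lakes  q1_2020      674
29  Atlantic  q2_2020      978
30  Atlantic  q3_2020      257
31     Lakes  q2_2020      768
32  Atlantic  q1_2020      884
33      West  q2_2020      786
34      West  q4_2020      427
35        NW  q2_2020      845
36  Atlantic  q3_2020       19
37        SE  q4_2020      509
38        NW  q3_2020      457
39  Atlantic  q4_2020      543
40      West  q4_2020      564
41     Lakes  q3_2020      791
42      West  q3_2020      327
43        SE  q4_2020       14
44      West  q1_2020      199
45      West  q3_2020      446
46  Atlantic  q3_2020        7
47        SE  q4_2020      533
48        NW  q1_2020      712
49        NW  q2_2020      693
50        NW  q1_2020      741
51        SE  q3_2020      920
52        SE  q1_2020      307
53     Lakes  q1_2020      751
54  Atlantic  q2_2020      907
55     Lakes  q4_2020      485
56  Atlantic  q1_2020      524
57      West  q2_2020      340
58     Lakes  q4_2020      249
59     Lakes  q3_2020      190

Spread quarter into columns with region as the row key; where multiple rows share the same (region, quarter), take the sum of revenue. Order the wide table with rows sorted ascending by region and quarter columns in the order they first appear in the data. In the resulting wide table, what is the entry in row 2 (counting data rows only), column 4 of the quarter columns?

With rows sorted ascending by region, row 2 is region=Lakes. quarter columns in first-appearance order: q1_2020, q4_2020, q2_2020, q3_2020; column 4 is q3_2020.
Long rows with region=Lakes, quarter=q3_2020: 872 + 791 + 190 = 1853.

1853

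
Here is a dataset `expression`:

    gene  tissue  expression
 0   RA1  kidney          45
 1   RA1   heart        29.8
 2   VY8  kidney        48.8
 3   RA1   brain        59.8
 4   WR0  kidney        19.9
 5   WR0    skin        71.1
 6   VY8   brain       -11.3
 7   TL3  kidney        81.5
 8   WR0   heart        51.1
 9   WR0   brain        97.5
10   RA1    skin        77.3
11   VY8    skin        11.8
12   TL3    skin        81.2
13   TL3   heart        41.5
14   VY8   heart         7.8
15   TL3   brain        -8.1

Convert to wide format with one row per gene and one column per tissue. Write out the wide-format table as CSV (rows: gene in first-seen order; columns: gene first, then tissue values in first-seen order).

Columns: gene plus the 4 distinct tissue values (kidney, heart, brain, skin).
For example, row RA1 column kidney takes expression=45 from the long row (RA1, kidney).

gene,kidney,heart,brain,skin
RA1,45,29.8,59.8,77.3
VY8,48.8,7.8,-11.3,11.8
WR0,19.9,51.1,97.5,71.1
TL3,81.5,41.5,-8.1,81.2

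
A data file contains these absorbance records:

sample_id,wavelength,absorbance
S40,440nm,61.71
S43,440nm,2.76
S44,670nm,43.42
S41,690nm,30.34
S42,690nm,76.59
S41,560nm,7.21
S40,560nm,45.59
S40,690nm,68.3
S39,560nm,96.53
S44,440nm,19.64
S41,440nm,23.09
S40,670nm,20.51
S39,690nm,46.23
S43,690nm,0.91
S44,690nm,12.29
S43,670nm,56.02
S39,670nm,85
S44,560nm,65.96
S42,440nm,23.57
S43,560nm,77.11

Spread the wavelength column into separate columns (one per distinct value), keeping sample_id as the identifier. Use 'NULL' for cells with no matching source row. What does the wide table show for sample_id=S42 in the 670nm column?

NULL

No long-format row has sample_id=S42 and wavelength=670nm, so the cell is NULL.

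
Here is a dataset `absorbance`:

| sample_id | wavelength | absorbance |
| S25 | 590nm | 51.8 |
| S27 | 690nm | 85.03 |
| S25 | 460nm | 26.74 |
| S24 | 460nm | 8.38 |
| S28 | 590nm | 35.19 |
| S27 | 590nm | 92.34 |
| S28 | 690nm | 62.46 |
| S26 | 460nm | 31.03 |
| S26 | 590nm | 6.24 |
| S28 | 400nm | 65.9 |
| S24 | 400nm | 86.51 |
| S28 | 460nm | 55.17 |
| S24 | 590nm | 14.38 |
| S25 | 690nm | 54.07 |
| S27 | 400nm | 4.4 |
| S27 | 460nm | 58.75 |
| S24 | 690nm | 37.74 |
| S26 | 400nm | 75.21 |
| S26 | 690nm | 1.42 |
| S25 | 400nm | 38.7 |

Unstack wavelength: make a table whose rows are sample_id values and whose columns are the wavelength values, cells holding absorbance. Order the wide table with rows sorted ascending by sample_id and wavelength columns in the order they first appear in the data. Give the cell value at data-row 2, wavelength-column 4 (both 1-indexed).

With rows sorted ascending by sample_id, row 2 is sample_id=S25. wavelength columns in first-appearance order: 590nm, 690nm, 460nm, 400nm; column 4 is 400nm.
Long rows with sample_id=S25, wavelength=400nm: absorbance = 38.7.

38.7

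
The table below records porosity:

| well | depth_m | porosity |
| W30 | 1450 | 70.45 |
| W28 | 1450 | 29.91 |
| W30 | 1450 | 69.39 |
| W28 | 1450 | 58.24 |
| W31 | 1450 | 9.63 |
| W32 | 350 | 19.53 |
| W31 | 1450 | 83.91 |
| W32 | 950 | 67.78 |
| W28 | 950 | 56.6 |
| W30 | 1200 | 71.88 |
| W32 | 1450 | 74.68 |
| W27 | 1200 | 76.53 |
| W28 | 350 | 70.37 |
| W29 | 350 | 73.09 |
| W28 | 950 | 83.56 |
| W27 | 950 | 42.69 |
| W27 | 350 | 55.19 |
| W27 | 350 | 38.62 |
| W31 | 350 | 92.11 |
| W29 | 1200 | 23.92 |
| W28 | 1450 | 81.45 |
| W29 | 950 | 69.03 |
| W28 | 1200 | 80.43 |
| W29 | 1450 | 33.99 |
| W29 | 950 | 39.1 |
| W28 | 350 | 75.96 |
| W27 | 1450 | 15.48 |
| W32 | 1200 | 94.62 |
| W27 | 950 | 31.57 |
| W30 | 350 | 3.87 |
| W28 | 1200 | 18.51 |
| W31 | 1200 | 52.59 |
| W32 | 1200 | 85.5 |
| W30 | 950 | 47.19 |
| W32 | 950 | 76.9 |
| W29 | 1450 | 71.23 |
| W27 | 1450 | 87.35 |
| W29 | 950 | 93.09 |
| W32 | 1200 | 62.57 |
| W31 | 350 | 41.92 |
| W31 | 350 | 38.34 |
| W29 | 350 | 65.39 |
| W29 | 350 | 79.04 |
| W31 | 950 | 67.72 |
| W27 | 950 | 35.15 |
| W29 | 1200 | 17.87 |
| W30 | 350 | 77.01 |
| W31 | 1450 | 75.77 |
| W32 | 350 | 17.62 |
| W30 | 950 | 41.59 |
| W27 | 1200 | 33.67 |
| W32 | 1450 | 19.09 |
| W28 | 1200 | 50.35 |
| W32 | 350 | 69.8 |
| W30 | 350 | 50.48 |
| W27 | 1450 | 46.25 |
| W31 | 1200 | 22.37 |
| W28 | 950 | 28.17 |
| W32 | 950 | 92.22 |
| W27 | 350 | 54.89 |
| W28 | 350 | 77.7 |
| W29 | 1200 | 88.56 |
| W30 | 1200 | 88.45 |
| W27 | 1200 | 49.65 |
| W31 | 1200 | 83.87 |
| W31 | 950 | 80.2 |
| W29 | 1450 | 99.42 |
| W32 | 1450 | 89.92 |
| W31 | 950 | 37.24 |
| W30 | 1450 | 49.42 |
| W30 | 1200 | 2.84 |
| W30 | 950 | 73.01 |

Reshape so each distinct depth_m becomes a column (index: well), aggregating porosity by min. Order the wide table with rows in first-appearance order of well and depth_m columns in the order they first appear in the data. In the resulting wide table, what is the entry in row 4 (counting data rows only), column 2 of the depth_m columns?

17.62

With rows in first-appearance order of well, row 4 is well=W32. depth_m columns in first-appearance order: 1450, 350, 950, 1200; column 2 is 350.
Long rows with well=W32, depth_m=350: min(19.53, 17.62, 69.8) = 17.62.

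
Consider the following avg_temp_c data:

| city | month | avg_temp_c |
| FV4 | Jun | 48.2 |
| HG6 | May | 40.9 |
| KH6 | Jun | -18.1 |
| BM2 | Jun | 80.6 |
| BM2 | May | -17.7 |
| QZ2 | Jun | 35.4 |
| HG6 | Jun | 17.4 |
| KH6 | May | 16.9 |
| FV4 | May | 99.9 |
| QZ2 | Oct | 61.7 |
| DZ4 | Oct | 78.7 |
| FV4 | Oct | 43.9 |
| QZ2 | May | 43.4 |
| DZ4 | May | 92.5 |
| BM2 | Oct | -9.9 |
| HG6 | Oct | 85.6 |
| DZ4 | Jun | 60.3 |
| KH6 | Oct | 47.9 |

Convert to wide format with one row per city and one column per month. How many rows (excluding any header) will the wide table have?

6

6 distinct city values → 6 rows.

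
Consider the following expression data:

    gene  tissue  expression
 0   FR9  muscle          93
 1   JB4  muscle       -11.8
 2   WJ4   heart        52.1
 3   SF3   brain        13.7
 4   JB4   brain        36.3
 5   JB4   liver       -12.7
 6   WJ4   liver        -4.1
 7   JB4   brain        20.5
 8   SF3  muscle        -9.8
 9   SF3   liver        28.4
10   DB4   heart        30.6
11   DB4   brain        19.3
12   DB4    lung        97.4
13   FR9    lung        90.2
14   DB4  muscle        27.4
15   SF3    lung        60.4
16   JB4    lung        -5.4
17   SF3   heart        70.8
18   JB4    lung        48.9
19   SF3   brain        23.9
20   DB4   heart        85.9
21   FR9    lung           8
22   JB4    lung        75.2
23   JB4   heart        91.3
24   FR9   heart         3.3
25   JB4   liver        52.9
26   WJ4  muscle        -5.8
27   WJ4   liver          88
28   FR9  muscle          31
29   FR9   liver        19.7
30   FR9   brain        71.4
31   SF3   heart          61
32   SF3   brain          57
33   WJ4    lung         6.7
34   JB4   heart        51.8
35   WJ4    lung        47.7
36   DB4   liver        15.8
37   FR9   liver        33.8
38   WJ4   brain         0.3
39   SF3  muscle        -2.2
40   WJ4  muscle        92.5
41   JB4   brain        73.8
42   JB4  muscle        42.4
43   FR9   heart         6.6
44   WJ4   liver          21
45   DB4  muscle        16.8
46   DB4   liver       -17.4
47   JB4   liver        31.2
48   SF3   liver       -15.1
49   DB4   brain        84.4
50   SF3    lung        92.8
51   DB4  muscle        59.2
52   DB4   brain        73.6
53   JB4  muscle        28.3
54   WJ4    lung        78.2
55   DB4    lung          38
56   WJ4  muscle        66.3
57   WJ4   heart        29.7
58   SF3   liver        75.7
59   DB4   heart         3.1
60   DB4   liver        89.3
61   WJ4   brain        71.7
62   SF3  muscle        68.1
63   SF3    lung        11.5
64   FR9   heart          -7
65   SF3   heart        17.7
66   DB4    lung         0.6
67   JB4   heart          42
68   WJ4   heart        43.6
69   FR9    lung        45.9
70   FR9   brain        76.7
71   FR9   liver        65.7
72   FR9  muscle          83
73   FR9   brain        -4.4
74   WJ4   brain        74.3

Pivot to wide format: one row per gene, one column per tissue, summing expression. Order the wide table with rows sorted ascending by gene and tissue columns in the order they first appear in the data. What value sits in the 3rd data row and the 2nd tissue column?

With rows sorted ascending by gene, row 3 is gene=JB4. tissue columns in first-appearance order: muscle, heart, brain, liver, lung; column 2 is heart.
Long rows with gene=JB4, tissue=heart: 91.3 + 51.8 + 42 = 185.1.

185.1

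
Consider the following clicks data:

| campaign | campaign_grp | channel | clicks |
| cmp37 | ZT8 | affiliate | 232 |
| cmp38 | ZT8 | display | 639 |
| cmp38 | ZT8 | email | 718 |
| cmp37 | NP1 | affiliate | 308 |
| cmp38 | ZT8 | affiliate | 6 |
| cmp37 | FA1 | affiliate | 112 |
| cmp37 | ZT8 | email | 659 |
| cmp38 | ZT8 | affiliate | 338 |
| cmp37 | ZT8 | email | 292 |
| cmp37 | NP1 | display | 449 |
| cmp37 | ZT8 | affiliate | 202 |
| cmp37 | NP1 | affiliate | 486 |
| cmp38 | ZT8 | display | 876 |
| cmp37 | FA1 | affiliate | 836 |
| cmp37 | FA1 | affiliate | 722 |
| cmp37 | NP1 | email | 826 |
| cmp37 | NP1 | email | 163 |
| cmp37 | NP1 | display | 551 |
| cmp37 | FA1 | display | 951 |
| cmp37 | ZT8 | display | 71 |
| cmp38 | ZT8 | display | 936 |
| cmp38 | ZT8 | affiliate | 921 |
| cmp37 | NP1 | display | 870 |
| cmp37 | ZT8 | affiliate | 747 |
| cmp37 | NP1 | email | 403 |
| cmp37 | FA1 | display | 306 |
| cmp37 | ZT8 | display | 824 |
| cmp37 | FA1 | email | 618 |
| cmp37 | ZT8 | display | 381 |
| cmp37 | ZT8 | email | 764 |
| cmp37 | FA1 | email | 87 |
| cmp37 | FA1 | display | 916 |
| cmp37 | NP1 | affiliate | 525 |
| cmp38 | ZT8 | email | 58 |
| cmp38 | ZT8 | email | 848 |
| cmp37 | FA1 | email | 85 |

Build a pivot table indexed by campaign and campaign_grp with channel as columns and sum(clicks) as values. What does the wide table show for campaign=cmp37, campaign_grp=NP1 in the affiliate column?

Rows with campaign=cmp37, campaign_grp=NP1 and channel=affiliate: clicks values are 308, 486, 525.
308 + 486 + 525 = 1319.

1319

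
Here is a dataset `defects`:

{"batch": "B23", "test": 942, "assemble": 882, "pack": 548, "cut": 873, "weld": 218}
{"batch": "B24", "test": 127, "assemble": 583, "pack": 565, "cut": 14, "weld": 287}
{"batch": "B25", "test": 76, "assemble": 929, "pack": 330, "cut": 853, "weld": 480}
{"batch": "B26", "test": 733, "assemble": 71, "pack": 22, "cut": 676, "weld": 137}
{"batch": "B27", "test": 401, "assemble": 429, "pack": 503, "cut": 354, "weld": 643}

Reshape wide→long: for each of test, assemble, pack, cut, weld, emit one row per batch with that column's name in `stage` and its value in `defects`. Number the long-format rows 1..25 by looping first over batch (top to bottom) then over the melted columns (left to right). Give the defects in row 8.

25 rows total (5 × 5). Row 8: index ⌊(8-1)/5⌋ = 1 into batch → B24; (8-1) mod 5 = 2 into the melted columns → pack.
So row 8 is (B24, pack, 565); defects = 565.

565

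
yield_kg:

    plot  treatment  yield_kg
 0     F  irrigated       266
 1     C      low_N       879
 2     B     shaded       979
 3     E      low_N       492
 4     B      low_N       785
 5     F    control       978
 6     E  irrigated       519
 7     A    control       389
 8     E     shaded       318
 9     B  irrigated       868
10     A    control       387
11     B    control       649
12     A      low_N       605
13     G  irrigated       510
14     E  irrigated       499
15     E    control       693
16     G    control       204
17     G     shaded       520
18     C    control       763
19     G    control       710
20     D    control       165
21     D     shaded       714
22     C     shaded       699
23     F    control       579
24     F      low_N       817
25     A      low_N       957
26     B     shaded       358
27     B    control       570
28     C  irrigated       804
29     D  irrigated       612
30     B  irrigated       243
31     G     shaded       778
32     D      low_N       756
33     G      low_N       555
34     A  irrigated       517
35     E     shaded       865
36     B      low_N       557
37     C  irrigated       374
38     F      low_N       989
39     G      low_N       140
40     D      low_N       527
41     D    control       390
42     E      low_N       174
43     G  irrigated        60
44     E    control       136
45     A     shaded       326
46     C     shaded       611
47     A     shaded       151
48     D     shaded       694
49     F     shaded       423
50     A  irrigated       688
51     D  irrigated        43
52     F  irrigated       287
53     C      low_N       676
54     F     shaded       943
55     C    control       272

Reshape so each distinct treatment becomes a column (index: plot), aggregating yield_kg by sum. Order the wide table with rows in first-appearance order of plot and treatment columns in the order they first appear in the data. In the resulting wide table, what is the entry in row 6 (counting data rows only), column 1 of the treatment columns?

With rows in first-appearance order of plot, row 6 is plot=G. treatment columns in first-appearance order: irrigated, low_N, shaded, control; column 1 is irrigated.
Long rows with plot=G, treatment=irrigated: 510 + 60 = 570.

570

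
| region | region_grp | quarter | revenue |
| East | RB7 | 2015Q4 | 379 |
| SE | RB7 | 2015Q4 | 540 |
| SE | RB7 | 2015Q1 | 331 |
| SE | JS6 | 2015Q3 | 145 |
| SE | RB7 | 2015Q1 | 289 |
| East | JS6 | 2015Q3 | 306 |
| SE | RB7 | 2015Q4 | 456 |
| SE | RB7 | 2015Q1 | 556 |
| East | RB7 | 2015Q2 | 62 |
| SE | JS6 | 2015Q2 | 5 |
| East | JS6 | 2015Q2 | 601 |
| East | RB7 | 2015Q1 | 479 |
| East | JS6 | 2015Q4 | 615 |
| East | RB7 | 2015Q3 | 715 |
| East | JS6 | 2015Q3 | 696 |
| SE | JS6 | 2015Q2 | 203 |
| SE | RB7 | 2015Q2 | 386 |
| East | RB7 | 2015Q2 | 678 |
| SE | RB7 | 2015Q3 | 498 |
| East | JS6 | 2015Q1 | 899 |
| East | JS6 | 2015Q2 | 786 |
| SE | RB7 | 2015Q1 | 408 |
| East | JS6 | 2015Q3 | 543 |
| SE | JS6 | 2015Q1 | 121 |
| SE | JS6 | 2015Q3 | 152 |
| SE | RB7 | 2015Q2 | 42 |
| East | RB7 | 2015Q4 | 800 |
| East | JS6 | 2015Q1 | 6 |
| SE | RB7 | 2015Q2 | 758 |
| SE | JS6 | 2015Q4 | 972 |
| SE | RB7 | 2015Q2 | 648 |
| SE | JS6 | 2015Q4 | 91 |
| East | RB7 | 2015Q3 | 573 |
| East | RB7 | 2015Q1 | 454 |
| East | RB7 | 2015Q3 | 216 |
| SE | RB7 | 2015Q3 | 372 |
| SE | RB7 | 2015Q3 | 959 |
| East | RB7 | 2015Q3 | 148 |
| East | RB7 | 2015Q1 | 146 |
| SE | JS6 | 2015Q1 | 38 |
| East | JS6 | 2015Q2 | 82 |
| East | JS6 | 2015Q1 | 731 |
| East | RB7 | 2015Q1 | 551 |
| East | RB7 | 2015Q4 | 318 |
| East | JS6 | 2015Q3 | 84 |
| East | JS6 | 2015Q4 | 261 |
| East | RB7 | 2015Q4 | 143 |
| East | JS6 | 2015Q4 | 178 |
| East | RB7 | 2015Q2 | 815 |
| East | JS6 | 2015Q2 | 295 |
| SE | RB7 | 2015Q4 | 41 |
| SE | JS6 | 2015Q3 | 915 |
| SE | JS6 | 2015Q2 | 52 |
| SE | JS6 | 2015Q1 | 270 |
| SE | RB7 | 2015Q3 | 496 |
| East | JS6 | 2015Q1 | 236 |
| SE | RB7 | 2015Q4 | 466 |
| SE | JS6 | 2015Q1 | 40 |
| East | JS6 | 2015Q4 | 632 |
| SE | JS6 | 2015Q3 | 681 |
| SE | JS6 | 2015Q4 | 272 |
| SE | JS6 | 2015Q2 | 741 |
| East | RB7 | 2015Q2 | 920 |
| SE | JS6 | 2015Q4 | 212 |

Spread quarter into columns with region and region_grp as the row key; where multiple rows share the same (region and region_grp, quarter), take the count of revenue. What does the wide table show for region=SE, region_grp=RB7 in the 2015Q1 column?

4

Rows with region=SE, region_grp=RB7 and quarter=2015Q1: revenue values are 331, 289, 556, 408.
4 rows match — count = 4.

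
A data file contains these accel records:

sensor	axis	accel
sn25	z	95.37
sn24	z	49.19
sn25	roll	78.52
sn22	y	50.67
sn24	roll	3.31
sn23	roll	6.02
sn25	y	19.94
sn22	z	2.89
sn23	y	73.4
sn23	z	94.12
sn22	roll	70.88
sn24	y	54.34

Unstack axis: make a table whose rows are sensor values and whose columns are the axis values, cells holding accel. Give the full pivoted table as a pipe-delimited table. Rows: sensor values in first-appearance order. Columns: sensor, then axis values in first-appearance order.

| sensor | z | roll | y |
| sn25 | 95.37 | 78.52 | 19.94 |
| sn24 | 49.19 | 3.31 | 54.34 |
| sn22 | 2.89 | 70.88 | 50.67 |
| sn23 | 94.12 | 6.02 | 73.4 |

Columns: sensor plus the 3 distinct axis values (z, roll, y).
For example, row sn25 column z takes accel=95.37 from the long row (sn25, z).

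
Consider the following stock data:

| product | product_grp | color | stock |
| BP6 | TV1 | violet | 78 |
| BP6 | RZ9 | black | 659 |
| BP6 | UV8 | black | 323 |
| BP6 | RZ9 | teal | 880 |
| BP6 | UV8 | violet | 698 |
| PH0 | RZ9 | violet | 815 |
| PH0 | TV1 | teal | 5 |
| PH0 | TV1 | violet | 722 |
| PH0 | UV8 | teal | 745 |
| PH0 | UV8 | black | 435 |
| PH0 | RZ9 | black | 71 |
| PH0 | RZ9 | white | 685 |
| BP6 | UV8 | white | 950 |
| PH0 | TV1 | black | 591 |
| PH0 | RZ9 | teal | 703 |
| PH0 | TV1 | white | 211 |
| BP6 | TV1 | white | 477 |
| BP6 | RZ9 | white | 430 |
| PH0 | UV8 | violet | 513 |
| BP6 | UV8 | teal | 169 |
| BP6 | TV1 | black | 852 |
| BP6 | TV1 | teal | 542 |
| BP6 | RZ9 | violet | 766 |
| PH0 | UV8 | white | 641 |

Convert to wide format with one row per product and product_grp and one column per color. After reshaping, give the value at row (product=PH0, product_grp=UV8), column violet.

513

Wide layout: rows indexed by product and product_grp, columns are the 4 distinct color values (violet, black, teal, white).
Cell (product=PH0, product_grp=UV8, color=violet) draws from the long row where product=PH0, product_grp=UV8 and color=violet, which has stock=513.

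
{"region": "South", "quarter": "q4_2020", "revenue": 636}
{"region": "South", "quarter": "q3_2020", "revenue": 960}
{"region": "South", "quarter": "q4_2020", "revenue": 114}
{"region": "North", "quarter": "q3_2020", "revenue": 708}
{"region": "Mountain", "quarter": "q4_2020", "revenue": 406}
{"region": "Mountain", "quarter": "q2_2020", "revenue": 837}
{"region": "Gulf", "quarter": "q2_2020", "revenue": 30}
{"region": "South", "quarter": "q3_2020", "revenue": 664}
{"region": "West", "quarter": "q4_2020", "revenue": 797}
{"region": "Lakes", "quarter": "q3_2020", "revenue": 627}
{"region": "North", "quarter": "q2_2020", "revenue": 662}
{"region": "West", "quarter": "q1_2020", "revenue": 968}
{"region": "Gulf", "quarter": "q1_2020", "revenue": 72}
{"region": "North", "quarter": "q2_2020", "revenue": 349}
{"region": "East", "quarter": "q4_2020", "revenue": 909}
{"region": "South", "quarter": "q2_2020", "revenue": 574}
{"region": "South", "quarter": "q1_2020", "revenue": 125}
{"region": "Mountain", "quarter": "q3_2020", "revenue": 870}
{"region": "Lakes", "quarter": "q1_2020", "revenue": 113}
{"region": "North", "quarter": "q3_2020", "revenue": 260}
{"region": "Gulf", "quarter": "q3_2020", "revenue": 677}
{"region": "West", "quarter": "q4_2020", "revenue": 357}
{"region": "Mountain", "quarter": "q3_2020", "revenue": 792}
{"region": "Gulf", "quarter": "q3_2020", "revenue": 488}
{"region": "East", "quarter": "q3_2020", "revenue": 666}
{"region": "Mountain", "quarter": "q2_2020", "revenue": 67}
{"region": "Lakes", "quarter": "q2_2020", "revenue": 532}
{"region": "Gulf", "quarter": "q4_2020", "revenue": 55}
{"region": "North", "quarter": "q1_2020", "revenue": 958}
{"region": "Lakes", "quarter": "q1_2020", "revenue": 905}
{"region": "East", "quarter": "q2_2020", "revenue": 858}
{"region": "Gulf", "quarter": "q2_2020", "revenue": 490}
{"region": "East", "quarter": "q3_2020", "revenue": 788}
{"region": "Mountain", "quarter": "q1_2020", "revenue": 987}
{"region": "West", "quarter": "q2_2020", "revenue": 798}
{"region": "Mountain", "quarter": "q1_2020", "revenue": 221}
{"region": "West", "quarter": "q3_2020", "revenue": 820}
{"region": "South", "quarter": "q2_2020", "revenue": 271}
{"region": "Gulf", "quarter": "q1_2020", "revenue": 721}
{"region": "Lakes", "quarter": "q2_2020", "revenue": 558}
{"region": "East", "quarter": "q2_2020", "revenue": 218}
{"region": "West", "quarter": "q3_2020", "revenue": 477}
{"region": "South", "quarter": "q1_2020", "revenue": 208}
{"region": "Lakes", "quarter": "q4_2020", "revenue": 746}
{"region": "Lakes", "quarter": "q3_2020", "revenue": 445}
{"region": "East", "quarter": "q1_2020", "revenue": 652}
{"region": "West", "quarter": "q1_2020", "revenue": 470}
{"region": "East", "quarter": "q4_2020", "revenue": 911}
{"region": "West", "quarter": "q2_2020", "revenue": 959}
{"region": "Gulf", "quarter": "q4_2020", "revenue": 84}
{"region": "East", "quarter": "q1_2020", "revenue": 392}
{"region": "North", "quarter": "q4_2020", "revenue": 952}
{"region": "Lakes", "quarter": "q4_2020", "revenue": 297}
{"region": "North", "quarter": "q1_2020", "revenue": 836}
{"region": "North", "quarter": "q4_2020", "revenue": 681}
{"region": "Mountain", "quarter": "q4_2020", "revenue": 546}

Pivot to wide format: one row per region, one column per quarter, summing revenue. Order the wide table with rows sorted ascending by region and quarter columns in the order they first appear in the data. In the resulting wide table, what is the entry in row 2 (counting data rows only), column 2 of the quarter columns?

With rows sorted ascending by region, row 2 is region=Gulf. quarter columns in first-appearance order: q4_2020, q3_2020, q2_2020, q1_2020; column 2 is q3_2020.
Long rows with region=Gulf, quarter=q3_2020: 677 + 488 = 1165.

1165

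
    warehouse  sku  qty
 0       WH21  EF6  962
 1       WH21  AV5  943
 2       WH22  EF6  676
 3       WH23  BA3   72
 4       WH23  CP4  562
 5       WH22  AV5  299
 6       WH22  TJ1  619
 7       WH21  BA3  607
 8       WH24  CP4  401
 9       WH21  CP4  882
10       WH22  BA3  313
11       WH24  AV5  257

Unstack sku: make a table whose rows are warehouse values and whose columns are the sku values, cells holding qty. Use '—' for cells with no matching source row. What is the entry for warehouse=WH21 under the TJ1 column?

—

No long-format row has warehouse=WH21 and sku=TJ1, so the cell is —.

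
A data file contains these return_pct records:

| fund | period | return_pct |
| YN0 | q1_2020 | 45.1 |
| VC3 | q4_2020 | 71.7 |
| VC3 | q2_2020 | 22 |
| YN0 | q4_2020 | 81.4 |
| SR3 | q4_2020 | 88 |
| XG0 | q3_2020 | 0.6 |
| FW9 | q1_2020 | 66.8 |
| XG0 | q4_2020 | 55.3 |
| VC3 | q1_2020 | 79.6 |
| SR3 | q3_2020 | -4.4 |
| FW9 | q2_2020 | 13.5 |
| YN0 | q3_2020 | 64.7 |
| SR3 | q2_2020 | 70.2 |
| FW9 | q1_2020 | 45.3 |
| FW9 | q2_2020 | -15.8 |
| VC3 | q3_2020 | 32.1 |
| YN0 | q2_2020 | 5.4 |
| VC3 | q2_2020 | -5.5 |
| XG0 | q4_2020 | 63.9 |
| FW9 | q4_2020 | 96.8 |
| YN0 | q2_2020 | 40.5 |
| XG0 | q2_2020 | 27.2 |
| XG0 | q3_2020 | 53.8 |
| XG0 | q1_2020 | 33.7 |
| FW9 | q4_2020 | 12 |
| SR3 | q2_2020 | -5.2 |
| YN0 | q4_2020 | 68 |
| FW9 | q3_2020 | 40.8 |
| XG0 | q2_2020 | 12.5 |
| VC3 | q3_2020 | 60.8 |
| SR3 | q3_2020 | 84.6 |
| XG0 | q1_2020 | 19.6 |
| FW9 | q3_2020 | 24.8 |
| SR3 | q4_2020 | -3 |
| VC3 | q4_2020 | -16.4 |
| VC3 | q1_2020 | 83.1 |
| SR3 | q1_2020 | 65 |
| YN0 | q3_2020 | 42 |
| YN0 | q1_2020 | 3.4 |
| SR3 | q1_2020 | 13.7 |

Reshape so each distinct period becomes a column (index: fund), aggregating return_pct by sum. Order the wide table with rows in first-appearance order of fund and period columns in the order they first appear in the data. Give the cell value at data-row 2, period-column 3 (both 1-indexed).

16.5

With rows in first-appearance order of fund, row 2 is fund=VC3. period columns in first-appearance order: q1_2020, q4_2020, q2_2020, q3_2020; column 3 is q2_2020.
Long rows with fund=VC3, period=q2_2020: 22 + -5.5 = 16.5.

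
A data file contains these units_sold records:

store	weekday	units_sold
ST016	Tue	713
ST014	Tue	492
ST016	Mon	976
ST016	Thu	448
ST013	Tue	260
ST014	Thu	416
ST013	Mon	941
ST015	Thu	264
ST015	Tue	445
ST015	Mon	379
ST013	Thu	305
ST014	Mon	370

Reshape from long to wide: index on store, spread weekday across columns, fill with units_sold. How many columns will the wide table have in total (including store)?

4

1 column for store plus 3 distinct weekday values → 4 columns.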